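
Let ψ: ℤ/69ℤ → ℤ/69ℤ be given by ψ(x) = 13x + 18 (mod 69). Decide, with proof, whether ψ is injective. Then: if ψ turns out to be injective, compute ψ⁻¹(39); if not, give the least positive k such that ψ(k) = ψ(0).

60

Suppose ψ(x_1) = ψ(x_2) in ℤ/69ℤ. Then 13x_1 + 18 ≡ 13x_2 + 18 (mod 69), hence 13(x_1 − x_2) ≡ 0 (mod 69).
Since gcd(13, 69) = 1, 13 is invertible modulo 69, therefore x_1 − x_2 ≡ 0 (mod 69), i.e. x_1 = x_2.
So ψ is injective.
We now compute 13⁻¹ mod 69 explicitly. Euclid's algorithm: 69 = 5·13 + 4, 13 = 3·4 + 1; back-substituting gives 1 = 16·13 − 3·69, so 13⁻¹ ≡ 16 (mod 69).
Since ψ is injective, we find ψ⁻¹(39): we need 13x ≡ 39 − 18 ≡ 21 (mod 69). Using 13⁻¹ = 16: x ≡ 16·21 = 336 = 4·69 + 60, so x = 60.
Check: ψ(60) = 13·60 + 18 = 798 = 11·69 + 39 ≡ 39 (mod 69).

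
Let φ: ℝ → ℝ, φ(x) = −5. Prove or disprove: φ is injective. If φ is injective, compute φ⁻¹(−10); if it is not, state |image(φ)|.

1

By definition, φ is injective if φ(a) = φ(b) implies a = b.
φ(0) = −5 = φ(1) with 0 ≠ 1, so φ is not injective.
Since φ is not injective, we state |image(φ)|: the image of φ is {−5}, which has 1 element.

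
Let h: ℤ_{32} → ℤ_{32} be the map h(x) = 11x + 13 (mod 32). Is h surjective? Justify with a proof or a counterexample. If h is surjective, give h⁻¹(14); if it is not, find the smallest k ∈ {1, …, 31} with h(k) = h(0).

Since gcd(11, 32) = 1, 11 is invertible modulo 32. Euclid's algorithm: 32 = 2·11 + 10, 11 = 1·10 + 1; back-substituting gives 1 = 3·11 − 1·32, so 11⁻¹ ≡ 3 (mod 32).
For any y ∈ ℤ_{32}, x = 3(y − 13) mod 32 satisfies h(x) = 11·3(y − 13) + 13 ≡ y (since 11·3 ≡ 1 mod 32). So every y has a preimage.
Hence h is surjective.
Since h is surjective, we find h⁻¹(14): we need 11x ≡ 14 − 13 ≡ 1 (mod 32). Using 11⁻¹ = 3: x ≡ 3·1 = 3, so x = 3.
Check: h(3) = 11·3 + 13 = 46 = 1·32 + 14 ≡ 14 (mod 32).

3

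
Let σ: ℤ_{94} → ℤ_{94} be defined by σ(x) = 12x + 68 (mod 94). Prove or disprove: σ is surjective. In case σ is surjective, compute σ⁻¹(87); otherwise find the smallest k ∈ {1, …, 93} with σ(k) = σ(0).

47

Since gcd(12, 94) = 2, we have 12x ≡ 0 (mod 2) for all x, so σ(x) ≡ 0 (mod 2).
But 1 ≢ 0 (mod 2), so 1 ∈ ℤ_{94} has no preimage. Therefore σ is not surjective.
Since σ is not surjective, we find the least positive k with σ(k) = σ(0): this means 12k ≡ 0 (mod 94), i.e. 94 ∣ 12k. Since gcd(12, 94) = 2, dividing through by 2 this holds exactly when 47 ∣ 6k, and as gcd(6, 47) = 1, exactly when 47 ∣ k.
The smallest positive such k is 47.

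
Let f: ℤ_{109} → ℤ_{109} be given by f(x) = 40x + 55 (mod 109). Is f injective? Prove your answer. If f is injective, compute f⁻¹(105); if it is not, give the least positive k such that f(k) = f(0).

83

Suppose f(x_1) = f(x_2) in ℤ_{109}. Then 40x_1 + 55 ≡ 40x_2 + 55 (mod 109), so 40(x_1 − x_2) ≡ 0 (mod 109).
Since gcd(40, 109) = 1, 40 is invertible modulo 109, so x_1 − x_2 ≡ 0 (mod 109), i.e. x_1 = x_2.
Therefore f is injective.
We now compute 40⁻¹ mod 109 explicitly. Euclid's algorithm: 109 = 2·40 + 29, 40 = 1·29 + 11, 29 = 2·11 + 7, 11 = 1·7 + 4, 7 = 1·4 + 3, 4 = 1·3 + 1; back-substituting gives 1 = 30·40 − 11·109, so 40⁻¹ ≡ 30 (mod 109).
Since f is injective, we find f⁻¹(105): we need 40x ≡ 105 − 55 ≡ 50 (mod 109). Using 40⁻¹ = 30: x ≡ 30·50 = 1500 = 13·109 + 83, so x = 83.
Check: f(83) = 40·83 + 55 = 3375 = 30·109 + 105 ≡ 105 (mod 109).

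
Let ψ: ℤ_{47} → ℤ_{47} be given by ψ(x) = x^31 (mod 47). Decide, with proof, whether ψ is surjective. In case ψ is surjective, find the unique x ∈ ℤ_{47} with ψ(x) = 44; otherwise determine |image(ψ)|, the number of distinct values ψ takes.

20

Since 47 is prime, the nonzero elements of ℤ_{47} form a cyclic group of order 46.
As gcd(31, 46) = 1, raising to the 31st power is a bijection on this group: if a^31 ≡ b^31 then (ab^{−1})^31 = 1, and the only element of order dividing gcd(31, 46) = 1 is 1, so a = b.
With ψ(0) = 0 this makes ψ injective on all of ℤ_{47}, hence bijective (finite equal-size domain and codomain). In particular ψ is surjective.
Since ψ is surjective, we find the preimage of 44. The inverse of x ↦ x^31 on (ℤ_{47})^× is x ↦ x^3, because 31·3 = 93 = 2·46 + 1 ≡ 1 (mod 46) and x^{46} = 1 for x ≠ 0 (Fermat). So ψ⁻¹(44) = 44^3 mod 47.
Repeated squaring mod 47: 44^1 ≡ 44, 44^2 ≡ 44² = 1936 ≡ 9. Since 3 = 2 + 1, 44^3 ≡ 9·44: 9·44 = 396 ≡ 20. So 44^3 ≡ 20 (mod 47).
Hence ψ⁻¹(44) = 20.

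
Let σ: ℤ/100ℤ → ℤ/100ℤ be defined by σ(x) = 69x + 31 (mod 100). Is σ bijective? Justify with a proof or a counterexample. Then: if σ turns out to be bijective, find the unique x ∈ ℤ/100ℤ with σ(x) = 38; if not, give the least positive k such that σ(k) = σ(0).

3

Suppose σ(x_1) = σ(x_2) in ℤ/100ℤ. Then 69x_1 + 31 ≡ 69x_2 + 31 (mod 100), therefore 69(x_1 − x_2) ≡ 0 (mod 100).
Since gcd(69, 100) = 1, 69 is invertible modulo 100, hence x_1 − x_2 ≡ 0 (mod 100), i.e. x_1 = x_2.
We now compute 69⁻¹ mod 100 explicitly. Euclid's algorithm: 100 = 1·69 + 31, 69 = 2·31 + 7, 31 = 4·7 + 3, 7 = 2·3 + 1; back-substituting gives 1 = 29·69 − 20·100, so 69⁻¹ ≡ 29 (mod 100).
Then y ↦ 29(y − 31) is a two-sided inverse to σ, so every y ∈ ℤ/100ℤ has a preimage.
Therefore σ is bijective.
Since σ is bijective, we find σ⁻¹(38): we need 69x ≡ 38 − 31 ≡ 7 (mod 100). Using 69⁻¹ = 29: x ≡ 29·7 = 203 = 2·100 + 3, so x = 3.
Check: σ(3) = 69·3 + 31 = 238 = 2·100 + 38 ≡ 38 (mod 100).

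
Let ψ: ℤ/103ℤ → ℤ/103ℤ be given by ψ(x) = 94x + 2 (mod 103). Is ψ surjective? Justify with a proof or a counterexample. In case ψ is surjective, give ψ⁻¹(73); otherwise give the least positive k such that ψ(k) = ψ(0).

Recall that surjectivity means every element of the codomain has a preimage under ψ.
Since gcd(94, 103) = 1, 94 is invertible modulo 103. Euclid's algorithm: 103 = 1·94 + 9, 94 = 10·9 + 4, 9 = 2·4 + 1; back-substituting gives 1 = 80·94 − 73·103, so 94⁻¹ ≡ 80 (mod 103).
Then y ↦ 80(y − 2) is a two-sided inverse to ψ, so every y ∈ ℤ/103ℤ has a preimage.
Hence ψ is surjective.
Since ψ is surjective, we compute ψ⁻¹(73): solve 94x + 2 ≡ 73 (mod 103), i.e. 94x ≡ 71 (mod 103).
Multiplying by 94⁻¹ = 80 gives x ≡ 80·71 = 5680 = 55·103 + 15 ≡ 15 (mod 103).
Check: ψ(15) = 94·15 + 2 = 1412 = 13·103 + 73 ≡ 73 (mod 103).

15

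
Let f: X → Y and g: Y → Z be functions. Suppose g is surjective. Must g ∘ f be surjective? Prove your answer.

No. Take X = {0}, Y = Z = {0, 1, 2}, f(0) = 0, and g = identity (surjective).
Then (g ∘ f)(0) = 0, and 2 ∈ Z has no preimage under g ∘ f, so g ∘ f is not surjective.

not surjective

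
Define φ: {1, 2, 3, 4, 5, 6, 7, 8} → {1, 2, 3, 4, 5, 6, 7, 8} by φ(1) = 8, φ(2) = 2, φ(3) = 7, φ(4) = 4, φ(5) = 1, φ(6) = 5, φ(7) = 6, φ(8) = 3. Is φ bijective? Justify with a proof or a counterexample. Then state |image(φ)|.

The values 8, 2, 7, 4, 1, 5, 6, 3 are a permutation of {1, 2, 3, 4, 5, 6, 7, 8}: each element appears exactly once.
So φ is injective and surjective, hence bijective.
The image of φ is {1, 2, 3, 4, 5, 6, 7, 8}, which has 8 elements.

8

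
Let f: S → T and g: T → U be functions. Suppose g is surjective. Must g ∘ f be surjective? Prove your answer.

No. Take S = {0}, T = U = {0, 1}, f(0) = 0, and g = identity (surjective).
Then (g ∘ f)(0) = 0, and 1 ∈ U has no preimage under g ∘ f, so g ∘ f is not surjective.

not surjective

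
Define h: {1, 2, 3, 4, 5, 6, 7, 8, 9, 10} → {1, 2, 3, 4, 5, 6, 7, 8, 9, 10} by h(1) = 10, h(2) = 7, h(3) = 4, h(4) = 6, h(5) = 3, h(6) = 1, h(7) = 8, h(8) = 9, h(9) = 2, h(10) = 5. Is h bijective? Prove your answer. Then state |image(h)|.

The values 10, 7, 4, 6, 3, 1, 8, 9, 2, 5 are a permutation of {1, 2, 3, 4, 5, 6, 7, 8, 9, 10}: each element appears exactly once.
So h is injective and surjective, hence bijective.
The image of h is {1, 2, 3, 4, 5, 6, 7, 8, 9, 10}, which has 10 elements.

10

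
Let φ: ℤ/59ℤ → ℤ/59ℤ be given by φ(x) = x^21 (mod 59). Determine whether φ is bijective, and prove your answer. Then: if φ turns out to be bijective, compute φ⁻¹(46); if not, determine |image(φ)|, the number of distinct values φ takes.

Since 59 is prime, the nonzero elements of ℤ/59ℤ form a cyclic group of order 58.
As gcd(21, 58) = 1, raising to the 21st power is a bijection on this group: if x_1^21 ≡ x_2^21 then (x_1x_2^{−1})^21 = 1, and the only element of order dividing gcd(21, 58) = 1 is 1, so x_1 = x_2.
With φ(0) = 0 this makes φ injective on all of ℤ/59ℤ, hence bijective (finite equal-size domain and codomain). In particular φ is bijective.
Since φ is bijective, we find the preimage of 46. The inverse of x ↦ x^21 on (ℤ/59ℤ)^× is x ↦ x^47, because 21·47 = 987 = 17·58 + 1 ≡ 1 (mod 58) and x^{58} = 1 for x ≠ 0 (Fermat). So φ⁻¹(46) = 46^47 mod 59.
Repeated squaring mod 59: 46^1 ≡ 46, 46^2 ≡ 46² = 2116 ≡ 51, 46^4 ≡ 51² = 2601 ≡ 5, 46^8 ≡ 5² = 25, 46^16 ≡ 25² = 625 ≡ 35, 46^32 ≡ 35² = 1225 ≡ 45. Since 47 = 32 + 8 + 4 + 2 + 1, 46^47 ≡ 45·25·5·51·46: 45·25 = 1125 ≡ 4, then 4·5 = 20, then 20·51 = 1020 ≡ 17, then 17·46 = 782 ≡ 15. So 46^47 ≡ 15 (mod 59).
Hence φ⁻¹(46) = 15.

15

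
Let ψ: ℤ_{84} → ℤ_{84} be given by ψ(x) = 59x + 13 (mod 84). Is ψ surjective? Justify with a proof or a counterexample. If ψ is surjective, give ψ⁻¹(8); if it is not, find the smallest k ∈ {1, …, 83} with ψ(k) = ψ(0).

17

By definition, ψ is surjective if every y in the codomain equals ψ(x) for some x in the domain.
Since gcd(59, 84) = 1, 59 is invertible modulo 84. Euclid's algorithm: 84 = 1·59 + 25, 59 = 2·25 + 9, 25 = 2·9 + 7, 9 = 1·7 + 2, 7 = 3·2 + 1; back-substituting gives 1 = 47·59 − 33·84, so 59⁻¹ ≡ 47 (mod 84).
Then y ↦ 47(y − 13) is a two-sided inverse to ψ, so every y ∈ ℤ_{84} has a preimage.
So ψ is surjective.
Since ψ is surjective, we find ψ⁻¹(8): we need 59x ≡ 8 − 13 ≡ 79 (mod 84). Using 59⁻¹ = 47: x ≡ 47·79 = 3713 = 44·84 + 17, so x = 17.
Check: ψ(17) = 59·17 + 13 = 1016 = 12·84 + 8 ≡ 8 (mod 84).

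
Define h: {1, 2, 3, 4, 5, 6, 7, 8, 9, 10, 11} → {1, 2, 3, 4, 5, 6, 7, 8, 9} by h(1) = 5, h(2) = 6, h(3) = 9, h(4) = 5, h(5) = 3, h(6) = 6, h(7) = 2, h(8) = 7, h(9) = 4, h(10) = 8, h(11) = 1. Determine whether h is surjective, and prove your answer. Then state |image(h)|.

Every element of the codomain has a preimage: 1 = h(11), 2 = h(7), 3 = h(5), 4 = h(9), 5 = h(1), 6 = h(2), 7 = h(8), 8 = h(10), 9 = h(3).
Therefore h is surjective.
The image of h is {1, 2, 3, 4, 5, 6, 7, 8, 9}, which has 9 elements.

9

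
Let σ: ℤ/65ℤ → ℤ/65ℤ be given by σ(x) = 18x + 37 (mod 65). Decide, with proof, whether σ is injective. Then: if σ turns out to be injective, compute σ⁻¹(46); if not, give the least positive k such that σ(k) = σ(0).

33

If σ(s) = σ(t), then 18s ≡ 18t (mod 65). Because gcd(18, 65) = 1, we may cancel 18 to get s ≡ t (mod 65).
So σ is injective.
We now compute 18⁻¹ mod 65 explicitly. Euclid's algorithm: 65 = 3·18 + 11, 18 = 1·11 + 7, 11 = 1·7 + 4, 7 = 1·4 + 3, 4 = 1·3 + 1; back-substituting gives 1 = 47·18 − 13·65, so 18⁻¹ ≡ 47 (mod 65).
Since σ is injective, we find σ⁻¹(46): we need 18x ≡ 46 − 37 ≡ 9 (mod 65). Using 18⁻¹ = 47: x ≡ 47·9 = 423 = 6·65 + 33, so x = 33.
Check: σ(33) = 18·33 + 37 = 631 = 9·65 + 46 ≡ 46 (mod 65).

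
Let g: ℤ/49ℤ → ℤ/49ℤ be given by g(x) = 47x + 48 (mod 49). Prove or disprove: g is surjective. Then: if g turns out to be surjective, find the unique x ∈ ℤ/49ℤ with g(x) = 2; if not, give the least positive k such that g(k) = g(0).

23

Since gcd(47, 49) = 1, 47 is invertible modulo 49. Euclid's algorithm: 49 = 1·47 + 2, 47 = 23·2 + 1; back-substituting gives 1 = 24·47 − 23·49, so 47⁻¹ ≡ 24 (mod 49).
For any y ∈ ℤ/49ℤ, x = 24(y − 48) mod 49 satisfies g(x) = 47·24(y − 48) + 48 ≡ y (since 47·24 ≡ 1 mod 49). So every y has a preimage.
Hence g is surjective.
Since g is surjective, we compute g⁻¹(2): solve 47x + 48 ≡ 2 (mod 49), i.e. 47x ≡ 3 (mod 49).
Multiplying by 47⁻¹ = 24 gives x ≡ 24·3 = 72 = 1·49 + 23 ≡ 23 (mod 49).
Check: g(23) = 47·23 + 48 = 1129 = 23·49 + 2 ≡ 2 (mod 49).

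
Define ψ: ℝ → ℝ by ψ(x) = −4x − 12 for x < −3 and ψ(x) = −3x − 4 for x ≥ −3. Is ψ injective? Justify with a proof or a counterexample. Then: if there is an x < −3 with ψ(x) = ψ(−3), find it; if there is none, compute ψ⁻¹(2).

-17/4

Both pieces are strictly decreasing (slopes −4 and −3), so each is injective on its own interval.
The left piece maps (−∞, −3) onto (0, ∞); the right piece maps [−3, ∞) onto (−∞, 5].
These images overlap. In particular ψ(−3) = 5 (right piece), and solving −4x − 12 = 5 on the left piece gives x = −17/4 < −3.
So ψ(−17/4) = ψ(−3) with −17/4 ≠ −3, and ψ is not injective. This x = −17/4 is the requested value below −3.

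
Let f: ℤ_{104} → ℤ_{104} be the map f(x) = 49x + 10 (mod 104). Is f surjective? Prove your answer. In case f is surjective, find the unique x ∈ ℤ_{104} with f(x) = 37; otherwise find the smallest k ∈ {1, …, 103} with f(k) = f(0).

Recall: f is surjective if every y in the codomain equals f(x) for some x in the domain.
Since gcd(49, 104) = 1, 49 is invertible modulo 104. Euclid's algorithm: 104 = 2·49 + 6, 49 = 8·6 + 1; back-substituting gives 1 = 17·49 − 8·104, so 49⁻¹ ≡ 17 (mod 104).
Then y ↦ 17(y − 10) is a two-sided inverse to f, so every y ∈ ℤ_{104} has a preimage.
Hence f is surjective.
Since f is surjective, we find f⁻¹(37): we need 49x ≡ 37 − 10 ≡ 27 (mod 104). Using 49⁻¹ = 17: x ≡ 17·27 = 459 = 4·104 + 43, so x = 43.
Check: f(43) = 49·43 + 10 = 2117 = 20·104 + 37 ≡ 37 (mod 104).

43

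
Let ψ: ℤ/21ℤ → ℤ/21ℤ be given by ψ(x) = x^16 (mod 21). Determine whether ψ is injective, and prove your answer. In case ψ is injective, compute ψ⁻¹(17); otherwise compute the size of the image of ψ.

8

ψ(2): Repeated squaring mod 21: 2^1 ≡ 2, 2^2 ≡ 2² = 4, 2^4 ≡ 4² = 16, 2^8 ≡ 16² = 256 ≡ 4, 2^16 ≡ 4² = 16. So 2^16 ≡ 16 (mod 21).
ψ(5): Repeated squaring mod 21: 5^1 ≡ 5, 5^2 ≡ 5² = 25 ≡ 4, 5^4 ≡ 4² = 16, 5^8 ≡ 16² = 256 ≡ 4, 5^16 ≡ 4² = 16. So 5^16 ≡ 16 (mod 21).
So ψ(2) = ψ(5) = 16 while 2 ≠ 5, thus ψ is not injective.
Since ψ is not injective, we determine |image(ψ)|. Computing x^16 mod 21 for each x (by repeated squaring, reducing mod 21 at every step), the values ψ(0), ψ(1), …, ψ(20) are: 0, 1, 16, 18, 4, 16, 15, 7, 1, 9, 4, 4, 9, 1, 7, 15, 16, 4, 18, 16, 1.
The distinct values are {0, 1, 4, 7, 9, 15, 16, 18}; there are 8 of them.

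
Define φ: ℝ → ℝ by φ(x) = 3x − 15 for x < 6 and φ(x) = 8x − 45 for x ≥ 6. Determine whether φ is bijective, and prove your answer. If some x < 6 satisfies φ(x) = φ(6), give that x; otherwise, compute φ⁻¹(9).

27/4

Both pieces are strictly increasing (slopes 3 and 8), so each is injective on its own interval.
The left piece maps (−∞, 6) onto (−∞, 3); the right piece maps [6, ∞) onto [3, ∞).
Since 3 = 3, the images partition ℝ: φ is injective and surjective, hence bijective.
Because the two images are disjoint, no x < 6 has φ(x) = φ(6), so we compute φ⁻¹(9): 9 lies in [3, ∞), so solve 8x − 45 = 9: x = (9 + 45)/8 = 27/4.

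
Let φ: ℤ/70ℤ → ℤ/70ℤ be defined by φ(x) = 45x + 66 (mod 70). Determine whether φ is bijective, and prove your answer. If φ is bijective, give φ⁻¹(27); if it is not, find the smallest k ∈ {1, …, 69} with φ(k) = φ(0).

14

We have gcd(45, 70) = 5 > 1. Taking s = 0 and t = 14: φ(0) = 66 and φ(14) = 45·14 + 66 = 696 ≡ 66 (mod 70).
So φ(0) = φ(14) while 0 ≠ 14, so φ is not injective, hence not bijective.
Since φ is not bijective, we find the least positive k with φ(k) = φ(0): this means 45k ≡ 0 (mod 70), i.e. 70 ∣ 45k. Since gcd(45, 70) = 5, dividing through by 5 this holds exactly when 14 ∣ 9k, and as gcd(9, 14) = 1, exactly when 14 ∣ k.
The smallest positive such k is 14.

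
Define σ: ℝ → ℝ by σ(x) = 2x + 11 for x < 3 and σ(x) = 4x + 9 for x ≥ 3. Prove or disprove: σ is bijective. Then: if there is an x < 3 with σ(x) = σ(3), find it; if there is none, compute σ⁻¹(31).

11/2

Both pieces are strictly increasing (slopes 2 and 4), so each is injective on its own interval.
The left piece maps (−∞, 3) onto (−∞, 17); the right piece maps [3, ∞) onto [21, ∞).
The images leave a gap (17 has no preimage), so σ is not surjective, hence not bijective.
Because the two images are disjoint, no x < 3 has σ(x) = σ(3), so we compute σ⁻¹(31): 31 lies in [21, ∞), so solve 4x + 9 = 31: x = (31 − 9)/4 = 11/2.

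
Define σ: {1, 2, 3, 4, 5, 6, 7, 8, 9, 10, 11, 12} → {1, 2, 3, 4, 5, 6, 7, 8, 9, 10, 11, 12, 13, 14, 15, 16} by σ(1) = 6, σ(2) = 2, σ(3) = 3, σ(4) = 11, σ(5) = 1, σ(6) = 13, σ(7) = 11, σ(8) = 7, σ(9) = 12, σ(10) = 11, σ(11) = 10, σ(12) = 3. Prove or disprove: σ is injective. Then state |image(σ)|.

σ(4) = 11 = σ(7) with 4 ≠ 7, so σ is not injective.
The image of σ is {1, 2, 3, 6, 7, 10, 11, 12, 13}, which has 9 elements.

9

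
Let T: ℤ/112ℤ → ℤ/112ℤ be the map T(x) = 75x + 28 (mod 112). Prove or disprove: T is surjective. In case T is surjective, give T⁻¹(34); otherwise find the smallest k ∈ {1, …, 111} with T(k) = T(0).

Since gcd(75, 112) = 1, 75 is invertible modulo 112. Euclid's algorithm: 112 = 1·75 + 37, 75 = 2·37 + 1; back-substituting gives 1 = 3·75 − 2·112, so 75⁻¹ ≡ 3 (mod 112).
For any y ∈ ℤ/112ℤ, x = 3(y − 28) mod 112 satisfies T(x) = 75·3(y − 28) + 28 ≡ y (since 75·3 ≡ 1 mod 112). So every y has a preimage.
Thus T is surjective.
Since T is surjective, we find T⁻¹(34): we need 75x ≡ 34 − 28 ≡ 6 (mod 112). Using 75⁻¹ = 3: x ≡ 3·6 = 18, so x = 18.
Check: T(18) = 75·18 + 28 = 1378 = 12·112 + 34 ≡ 34 (mod 112).

18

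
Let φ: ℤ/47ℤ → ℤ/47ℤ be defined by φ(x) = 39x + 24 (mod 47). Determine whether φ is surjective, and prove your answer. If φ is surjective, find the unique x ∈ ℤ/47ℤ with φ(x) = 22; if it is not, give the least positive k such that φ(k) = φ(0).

By definition, φ is surjective if every y in the codomain equals φ(x) for some x in the domain.
Since gcd(39, 47) = 1, 39 is invertible modulo 47. Euclid's algorithm: 47 = 1·39 + 8, 39 = 4·8 + 7, 8 = 1·7 + 1; back-substituting gives 1 = 41·39 − 34·47, so 39⁻¹ ≡ 41 (mod 47).
For any y ∈ ℤ/47ℤ, x = 41(y − 24) mod 47 satisfies φ(x) = 39·41(y − 24) + 24 ≡ y (since 39·41 ≡ 1 mod 47). So every y has a preimage.
Hence φ is surjective.
Since φ is surjective, we compute φ⁻¹(22): solve 39x + 24 ≡ 22 (mod 47), i.e. 39x ≡ 45 (mod 47).
Multiplying by 39⁻¹ = 41 gives x ≡ 41·45 = 1845 = 39·47 + 12 ≡ 12 (mod 47).
Check: φ(12) = 39·12 + 24 = 492 = 10·47 + 22 ≡ 22 (mod 47).

12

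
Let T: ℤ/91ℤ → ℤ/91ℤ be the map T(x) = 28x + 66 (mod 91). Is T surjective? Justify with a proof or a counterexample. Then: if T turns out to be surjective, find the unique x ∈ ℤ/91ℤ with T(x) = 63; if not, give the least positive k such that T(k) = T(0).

13

Since gcd(28, 91) = 7, we have 28x ≡ 0 (mod 7) for all x, so T(x) ≡ 3 (mod 7).
But 0 ≢ 3 (mod 7), so 0 ∈ ℤ/91ℤ has no preimage. Therefore T is not surjective.
Since T is not surjective, we find the least positive k with T(k) = T(0): this means 28k ≡ 0 (mod 91), i.e. 91 ∣ 28k. Since gcd(28, 91) = 7, dividing through by 7 this holds exactly when 13 ∣ 4k, and as gcd(4, 13) = 1, exactly when 13 ∣ k.
The smallest positive such k is 13.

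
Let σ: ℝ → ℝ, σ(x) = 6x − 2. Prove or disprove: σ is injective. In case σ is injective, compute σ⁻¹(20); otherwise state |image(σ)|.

11/3

Suppose σ(u) = σ(v). Then 6u − 2 = 6v − 2, thus 6u = 6v, hence u = v.
So σ is injective.
Since σ is injective, we compute σ⁻¹(20) = (20 + 2)/6 = 11/3.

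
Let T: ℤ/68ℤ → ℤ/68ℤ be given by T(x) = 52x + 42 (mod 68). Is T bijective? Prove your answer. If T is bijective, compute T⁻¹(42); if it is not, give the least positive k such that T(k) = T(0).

Recall that injectivity means: for all u, v in the domain, T(u) = T(v) implies u = v.
We have gcd(52, 68) = 4 > 1. Taking u = 0 and v = 17: T(0) = 42 and T(17) = 52·17 + 42 = 926 ≡ 42 (mod 68).
So T(0) = T(17) while 0 ≠ 17, so T is not injective, hence not bijective.
Since T is not bijective, we find the least positive k with T(k) = T(0): this means 52k ≡ 0 (mod 68), i.e. 68 ∣ 52k. Since gcd(52, 68) = 4, dividing through by 4 this holds exactly when 17 ∣ 13k, and as gcd(13, 17) = 1, exactly when 17 ∣ k.
The smallest positive such k is 17.

17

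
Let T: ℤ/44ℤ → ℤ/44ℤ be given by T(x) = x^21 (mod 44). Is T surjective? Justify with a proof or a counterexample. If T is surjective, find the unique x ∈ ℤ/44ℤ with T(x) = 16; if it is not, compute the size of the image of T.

T(0) = 0^21 = 0.
T(22): Repeated squaring mod 44: 22^1 ≡ 22, 22^2 ≡ 22² = 484 ≡ 0, 22^4 ≡ 0² = 0, 22^8 ≡ 0² = 0, 22^16 ≡ 0² = 0. Since 21 = 16 + 4 + 1, 22^21 ≡ 0·0·22: 0·0 = 0, then 0·22 = 0. So 22^21 ≡ 0 (mod 44).
So T(0) = T(22) = 0 while 0 ≠ 22, so T is not injective.
A non-injective map from the 44-element set ℤ/44ℤ to itself takes at most 43 distinct values, so it cannot be surjective. Hence T is not surjective.
Since T is not surjective, we determine |image(T)|. Computing x^21 mod 44 for each x (by repeated squaring, reducing mod 44 at every step), the values T(0), T(1), …, T(43) are: 0, 1, 24, 3, 4, 5, 28, 7, 8, 9, 32, 11, 12, 13, 36, 15, 16, 17, 40, 19, 20, 21, 0, 23, 24, 25, 4, 27, 28, 29, 8, 31, 32, 33, 12, 35, 36, 37, 16, 39, 40, 41, 20, 43.
The distinct values are {0, 1, 3, 4, 5, 7, 8, 9, 11, 12, 13, 15, 16, 17, 19, 20, 21, 23, 24, 25, 27, 28, 29, 31, 32, 33, 35, 36, 37, 39, 40, 41, 43}; there are 33 of them.

33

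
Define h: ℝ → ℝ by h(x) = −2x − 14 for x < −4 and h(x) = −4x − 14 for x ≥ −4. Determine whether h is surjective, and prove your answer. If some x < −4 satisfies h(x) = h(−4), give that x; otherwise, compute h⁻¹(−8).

Both pieces are strictly decreasing (slopes −2 and −4), so each is injective on its own interval.
The left piece maps (−∞, −4) onto (−6, ∞); the right piece maps [−4, ∞) onto (−∞, 2].
The union (−6, ∞) ∪ (−∞, 2] covers ℝ, so h is surjective.
For the follow-up: the images overlap, so an x < −4 with h(x) = h(−4) exists. h(−4) = 2; solving −2x − 14 = 2 for x < −4 gives x = (2 + 14)/(−2) = −8.

-8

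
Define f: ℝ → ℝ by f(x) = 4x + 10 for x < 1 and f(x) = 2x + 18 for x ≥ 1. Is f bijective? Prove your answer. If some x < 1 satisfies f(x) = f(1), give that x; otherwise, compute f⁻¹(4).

-3/2

Both pieces are strictly increasing (slopes 4 and 2), so each is injective on its own interval.
The left piece maps (−∞, 1) onto (−∞, 14); the right piece maps [1, ∞) onto [20, ∞).
The images leave a gap (14 has no preimage), so f is not surjective, hence not bijective.
Because the two images are disjoint, no x < 1 has f(x) = f(1), so we compute f⁻¹(4): 4 lies in (−∞, 14), so solve 4x + 10 = 4: x = (4 − 10)/4 = −3/2.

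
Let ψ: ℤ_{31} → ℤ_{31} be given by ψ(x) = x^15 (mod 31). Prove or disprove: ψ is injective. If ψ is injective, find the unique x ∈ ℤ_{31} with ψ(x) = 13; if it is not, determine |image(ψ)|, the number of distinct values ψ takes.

ψ(1) = 1^15 = 1.
ψ(2): Repeated squaring mod 31: 2^1 ≡ 2, 2^2 ≡ 2² = 4, 2^4 ≡ 4² = 16, 2^8 ≡ 16² = 256 ≡ 8. Since 15 = 8 + 4 + 2 + 1, 2^15 ≡ 8·16·4·2: 8·16 = 128 ≡ 4, then 4·4 = 16, then 16·2 = 32 ≡ 1. So 2^15 ≡ 1 (mod 31).
So ψ(1) = ψ(2) = 1 while 1 ≠ 2, hence ψ is not injective.
Since ψ is not injective, we determine |image(ψ)|. Computing x^15 mod 31 for each x (by repeated squaring, reducing mod 31 at every step), the values ψ(0), ψ(1), …, ψ(30) are: 0, 1, 1, 30, 1, 1, 30, 1, 1, 1, 1, 30, 30, 30, 1, 30, 1, 30, 1, 1, 1, 30, 30, 30, 30, 1, 30, 30, 1, 30, 30.
The distinct values are {0, 1, 30}; there are 3 of them.

3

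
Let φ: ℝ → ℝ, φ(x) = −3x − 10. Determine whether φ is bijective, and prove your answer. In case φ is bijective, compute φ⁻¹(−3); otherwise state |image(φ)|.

-7/3

By definition, φ is injective if φ(a) = φ(b) implies a = b.
Suppose φ(a) = φ(b). Then −3a − 10 = −3b − 10, therefore −3a = −3b, hence a = b.
For any y ∈ ℝ, x = (y + 10)/(−3) satisfies φ(x) = y.
Therefore φ is bijective.
Since φ is bijective, we compute φ⁻¹(−3) = (−3 + 10)/(−3) = −7/3.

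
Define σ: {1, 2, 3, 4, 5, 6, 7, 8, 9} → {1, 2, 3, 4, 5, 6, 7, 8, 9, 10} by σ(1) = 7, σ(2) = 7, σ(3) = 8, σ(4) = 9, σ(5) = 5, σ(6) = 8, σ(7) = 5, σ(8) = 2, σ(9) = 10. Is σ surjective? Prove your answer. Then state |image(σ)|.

No element maps to 1, so σ is not surjective.
The image of σ is {2, 5, 7, 8, 9, 10}, which has 6 elements.

6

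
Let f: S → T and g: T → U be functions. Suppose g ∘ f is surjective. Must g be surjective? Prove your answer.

Let c ∈ U. Since g ∘ f is surjective, some a ∈ S has g(f(a)) = c. Then b = f(a) ∈ T satisfies g(b) = c. So g is surjective.

surjective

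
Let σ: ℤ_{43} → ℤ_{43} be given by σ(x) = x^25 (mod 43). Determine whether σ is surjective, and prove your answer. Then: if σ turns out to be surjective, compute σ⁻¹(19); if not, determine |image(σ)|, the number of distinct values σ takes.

Since 43 is prime, the nonzero elements of ℤ_{43} form a cyclic group of order 42.
As gcd(25, 42) = 1, raising to the 25th power is a bijection on this group: if x_1^25 ≡ x_2^25 then (x_1x_2^{−1})^25 = 1, and the only element of order dividing gcd(25, 42) = 1 is 1, so x_1 = x_2.
With σ(0) = 0 this makes σ injective on all of ℤ_{43}, hence bijective (finite equal-size domain and codomain). In particular σ is surjective.
Since σ is surjective, we find the preimage of 19. The inverse of x ↦ x^25 on (ℤ_{43})^× is x ↦ x^37, because 25·37 = 925 = 22·42 + 1 ≡ 1 (mod 42) and x^{42} = 1 for x ≠ 0 (Fermat). So σ⁻¹(19) = 19^37 mod 43.
Repeated squaring mod 43: 19^1 ≡ 19, 19^2 ≡ 19² = 361 ≡ 17, 19^4 ≡ 17² = 289 ≡ 31, 19^8 ≡ 31² = 961 ≡ 15, 19^16 ≡ 15² = 225 ≡ 10, 19^32 ≡ 10² = 100 ≡ 14. Since 37 = 32 + 4 + 1, 19^37 ≡ 14·31·19: 14·31 = 434 ≡ 4, then 4·19 = 76 ≡ 33. So 19^37 ≡ 33 (mod 43).
Hence σ⁻¹(19) = 33.

33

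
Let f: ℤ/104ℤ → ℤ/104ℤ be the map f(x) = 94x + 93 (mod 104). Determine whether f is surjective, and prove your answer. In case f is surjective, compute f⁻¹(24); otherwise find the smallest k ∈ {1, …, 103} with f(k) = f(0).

Since gcd(94, 104) = 2, we have 94x ≡ 0 (mod 2) for all x, so f(x) ≡ 1 (mod 2).
But 0 ≢ 1 (mod 2), so 0 ∈ ℤ/104ℤ has no preimage. So f is not surjective.
Since f is not surjective, we find the least positive k with f(k) = f(0): this means 94k ≡ 0 (mod 104), i.e. 104 ∣ 94k. Since gcd(94, 104) = 2, dividing through by 2 this holds exactly when 52 ∣ 47k, and as gcd(47, 52) = 1, exactly when 52 ∣ k.
The smallest positive such k is 52.

52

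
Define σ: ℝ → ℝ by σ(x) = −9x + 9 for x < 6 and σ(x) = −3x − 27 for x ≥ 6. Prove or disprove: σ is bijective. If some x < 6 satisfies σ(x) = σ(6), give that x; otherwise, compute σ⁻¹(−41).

Both pieces are strictly decreasing (slopes −9 and −3), so each is injective on its own interval.
The left piece maps (−∞, 6) onto (−45, ∞); the right piece maps [6, ∞) onto (−∞, −45].
Since −45 = −45, the images partition ℝ: σ is injective and surjective, hence bijective.
Because the two images are disjoint, no x < 6 has σ(x) = σ(6), so we compute σ⁻¹(−41): −41 lies in (−45, ∞), so solve −9x + 9 = −41: x = (−41 − 9)/(−9) = 50/9.

50/9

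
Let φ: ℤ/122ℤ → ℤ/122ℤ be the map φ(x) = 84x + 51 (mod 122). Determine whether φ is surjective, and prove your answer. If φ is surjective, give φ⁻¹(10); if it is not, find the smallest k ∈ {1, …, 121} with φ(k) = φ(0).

Recall: surjectivity means every element of the codomain has a preimage under φ.
Since gcd(84, 122) = 2, we have 84x ≡ 0 (mod 2) for all x, so φ(x) ≡ 1 (mod 2).
But 0 ≢ 1 (mod 2), so 0 ∈ ℤ/122ℤ has no preimage. So φ is not surjective.
Since φ is not surjective, we find the least positive k with φ(k) = φ(0): this means 84k ≡ 0 (mod 122), i.e. 122 ∣ 84k. Since gcd(84, 122) = 2, dividing through by 2 this holds exactly when 61 ∣ 42k, and as gcd(42, 61) = 1, exactly when 61 ∣ k.
The smallest positive such k is 61.

61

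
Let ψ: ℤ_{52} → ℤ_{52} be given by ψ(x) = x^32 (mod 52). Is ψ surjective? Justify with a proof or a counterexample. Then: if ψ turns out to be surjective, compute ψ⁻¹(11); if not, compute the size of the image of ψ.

8

ψ(1) = 1^32 = 1.
ψ(5): Repeated squaring mod 52: 5^1 ≡ 5, 5^2 ≡ 5² = 25, 5^4 ≡ 25² = 625 ≡ 1, 5^8 ≡ 1² = 1, 5^16 ≡ 1² = 1, 5^32 ≡ 1² = 1. So 5^32 ≡ 1 (mod 52).
So ψ(1) = ψ(5) = 1 while 1 ≠ 5, hence ψ is not injective.
A non-injective map from the 52-element set ℤ_{52} to itself takes at most 51 distinct values, so it cannot be surjective. Therefore ψ is not surjective.
Since ψ is not surjective, we determine |image(ψ)|. Computing x^32 mod 52 for each x (by repeated squaring, reducing mod 52 at every step), the values ψ(0), ψ(1), …, ψ(51) are: 0, 1, 48, 9, 16, 1, 16, 29, 40, 29, 48, 9, 40, 13, 40, 9, 48, 29, 40, 29, 16, 1, 16, 9, 48, 1, 0, 1, 48, 9, 16, 1, 16, 29, 40, 29, 48, 9, 40, 13, 40, 9, 48, 29, 40, 29, 16, 1, 16, 9, 48, 1.
The distinct values are {0, 1, 9, 13, 16, 29, 40, 48}; there are 8 of them.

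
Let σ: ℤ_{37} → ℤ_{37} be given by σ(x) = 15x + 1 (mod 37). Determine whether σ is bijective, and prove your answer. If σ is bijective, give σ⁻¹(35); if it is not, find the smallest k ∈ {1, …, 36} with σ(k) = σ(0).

If σ(s) = σ(t), then 15s ≡ 15t (mod 37). Because gcd(15, 37) = 1, we may cancel 15 to get s ≡ t (mod 37).
We now compute 15⁻¹ mod 37 explicitly. Euclid's algorithm: 37 = 2·15 + 7, 15 = 2·7 + 1; back-substituting gives 1 = 5·15 − 2·37, so 15⁻¹ ≡ 5 (mod 37).
For any y ∈ ℤ_{37}, x = 5(y − 1) mod 37 satisfies σ(x) = 15·5(y − 1) + 1 ≡ y (since 15·5 ≡ 1 mod 37). So every y has a preimage.
Therefore σ is bijective.
Since σ is bijective, we find σ⁻¹(35): we need 15x ≡ 35 − 1 ≡ 34 (mod 37). Using 15⁻¹ = 5: x ≡ 5·34 = 170 = 4·37 + 22, so x = 22.
Check: σ(22) = 15·22 + 1 = 331 = 8·37 + 35 ≡ 35 (mod 37).

22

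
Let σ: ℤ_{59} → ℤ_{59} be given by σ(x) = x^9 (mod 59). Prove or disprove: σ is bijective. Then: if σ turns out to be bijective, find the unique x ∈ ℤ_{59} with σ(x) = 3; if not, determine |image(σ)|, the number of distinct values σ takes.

Since 59 is prime, the nonzero elements of ℤ_{59} form a cyclic group of order 58.
As gcd(9, 58) = 1, raising to the 9th power is a bijection on this group: if u^9 ≡ v^9 then (uv^{−1})^9 = 1, and the only element of order dividing gcd(9, 58) = 1 is 1, so u = v.
With σ(0) = 0 this makes σ injective on all of ℤ_{59}, hence bijective (finite equal-size domain and codomain). In particular σ is bijective.
Since σ is bijective, we find the preimage of 3. The inverse of x ↦ x^9 on (ℤ_{59})^× is x ↦ x^13, because 9·13 = 117 = 2·58 + 1 ≡ 1 (mod 58) and x^{58} = 1 for x ≠ 0 (Fermat). So σ⁻¹(3) = 3^13 mod 59.
Repeated squaring mod 59: 3^1 ≡ 3, 3^2 ≡ 3² = 9, 3^4 ≡ 9² = 81 ≡ 22, 3^8 ≡ 22² = 484 ≡ 12. Since 13 = 8 + 4 + 1, 3^13 ≡ 12·22·3: 12·22 = 264 ≡ 28, then 28·3 = 84 ≡ 25. So 3^13 ≡ 25 (mod 59).
Hence σ⁻¹(3) = 25.

25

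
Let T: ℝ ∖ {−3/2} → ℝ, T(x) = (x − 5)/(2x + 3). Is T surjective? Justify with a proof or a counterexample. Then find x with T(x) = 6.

If T(x) = 1/2, cross-multiplying gives 2(x − 5) = 1(2x + 3), which simplifies to −10 = 3 — false.  So 1/2 has no preimage and T is not surjective.
Solving T(x) = 6: cross-multiplying gives x − 5 = 6(2x + 3), which rearranges to −11x = 23, so x = −23/11.

-23/11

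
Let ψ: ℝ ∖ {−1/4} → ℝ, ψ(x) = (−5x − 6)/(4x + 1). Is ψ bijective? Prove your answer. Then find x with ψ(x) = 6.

-12/29

If ψ(x) = −5/4, cross-multiplying gives 4(−5x − 6) = −5(4x + 1), which simplifies to −24 = −5 — false.  So −5/4 has no preimage and ψ is not surjective.
Thus ψ is not bijective.
Solving ψ(x) = 6: cross-multiplying gives −5x − 6 = 6(4x + 1), which rearranges to −29x = 12, so x = −12/29.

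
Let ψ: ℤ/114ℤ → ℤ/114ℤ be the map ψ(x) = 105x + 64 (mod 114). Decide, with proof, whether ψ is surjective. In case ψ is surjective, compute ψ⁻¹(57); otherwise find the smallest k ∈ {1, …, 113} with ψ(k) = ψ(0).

38

Since gcd(105, 114) = 3, we have 105x ≡ 0 (mod 3) for all x, so ψ(x) ≡ 1 (mod 3).
But 0 ≢ 1 (mod 3), so 0 ∈ ℤ/114ℤ has no preimage. Thus ψ is not surjective.
Since ψ is not surjective, we find the least positive k with ψ(k) = ψ(0): this means 105k ≡ 0 (mod 114), i.e. 114 ∣ 105k. Since gcd(105, 114) = 3, dividing through by 3 this holds exactly when 38 ∣ 35k, and as gcd(35, 38) = 1, exactly when 38 ∣ k.
The smallest positive such k is 38.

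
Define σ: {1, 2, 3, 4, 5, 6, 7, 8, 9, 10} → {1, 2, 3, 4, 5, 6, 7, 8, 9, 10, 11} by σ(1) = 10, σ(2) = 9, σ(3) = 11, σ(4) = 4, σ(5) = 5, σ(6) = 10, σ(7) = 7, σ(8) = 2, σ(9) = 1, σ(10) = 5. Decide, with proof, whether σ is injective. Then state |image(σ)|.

σ(1) = 10 = σ(6) with 1 ≠ 6, so σ is not injective.
The image of σ is {1, 2, 4, 5, 7, 9, 10, 11}, which has 8 elements.

8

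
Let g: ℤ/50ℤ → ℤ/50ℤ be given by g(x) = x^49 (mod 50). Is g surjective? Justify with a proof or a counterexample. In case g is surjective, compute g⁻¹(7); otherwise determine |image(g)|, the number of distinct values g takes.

g(0) = 0^49 = 0.
g(10): Repeated squaring mod 50: 10^1 ≡ 10, 10^2 ≡ 10² = 100 ≡ 0, 10^4 ≡ 0² = 0, 10^8 ≡ 0² = 0, 10^16 ≡ 0² = 0, 10^32 ≡ 0² = 0. Since 49 = 32 + 16 + 1, 10^49 ≡ 0·0·10: 0·0 = 0, then 0·10 = 0. So 10^49 ≡ 0 (mod 50).
So g(0) = g(10) = 0 while 0 ≠ 10, therefore g is not injective.
A non-injective map from the 50-element set ℤ/50ℤ to itself takes at most 49 distinct values, so it cannot be surjective. Thus g is not surjective.
Since g is not surjective, we determine |image(g)|. Computing x^49 mod 50 for each x (by repeated squaring, reducing mod 50 at every step), the values g(0), g(1), …, g(49) are: 0, 1, 12, 33, 44, 25, 46, 7, 28, 39, 0, 41, 2, 23, 34, 25, 36, 47, 18, 29, 0, 31, 42, 13, 24, 25, 26, 37, 8, 19, 0, 21, 32, 3, 14, 25, 16, 27, 48, 9, 0, 11, 22, 43, 4, 25, 6, 17, 38, 49.
The distinct values are {0, 1, 2, 3, 4, 6, 7, 8, 9, 11, 12, 13, 14, 16, 17, 18, 19, 21, 22, 23, 24, 25, 26, 27, 28, 29, 31, 32, 33, 34, 36, 37, 38, 39, 41, 42, 43, 44, 46, 47, 48, 49}; there are 42 of them.

42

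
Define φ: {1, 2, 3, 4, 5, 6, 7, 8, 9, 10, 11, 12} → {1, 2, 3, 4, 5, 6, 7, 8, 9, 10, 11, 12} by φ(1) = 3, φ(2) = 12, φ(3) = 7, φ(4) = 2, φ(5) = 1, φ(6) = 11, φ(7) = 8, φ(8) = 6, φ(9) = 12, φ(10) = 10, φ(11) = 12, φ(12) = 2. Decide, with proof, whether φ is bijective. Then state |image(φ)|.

φ(2) = 12 = φ(9) with 2 ≠ 9, so φ is not injective, hence not bijective.
The image of φ is {1, 2, 3, 6, 7, 8, 10, 11, 12}, which has 9 elements.

9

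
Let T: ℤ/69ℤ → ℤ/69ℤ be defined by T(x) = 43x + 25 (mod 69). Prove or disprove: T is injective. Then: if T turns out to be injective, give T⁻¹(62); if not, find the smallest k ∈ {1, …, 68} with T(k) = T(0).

49

Suppose T(x_1) = T(x_2) in ℤ/69ℤ. Then 43x_1 + 25 ≡ 43x_2 + 25 (mod 69), thus 43(x_1 − x_2) ≡ 0 (mod 69).
Since gcd(43, 69) = 1, 43 is invertible modulo 69, thus x_1 − x_2 ≡ 0 (mod 69), i.e. x_1 = x_2.
Therefore T is injective.
We now compute 43⁻¹ mod 69 explicitly. Euclid's algorithm: 69 = 1·43 + 26, 43 = 1·26 + 17, 26 = 1·17 + 9, 17 = 1·9 + 8, 9 = 1·8 + 1; back-substituting gives 1 = 61·43 − 38·69, so 43⁻¹ ≡ 61 (mod 69).
Since T is injective, we find T⁻¹(62): we need 43x ≡ 62 − 25 ≡ 37 (mod 69). Using 43⁻¹ = 61: x ≡ 61·37 = 2257 = 32·69 + 49, so x = 49.
Check: T(49) = 43·49 + 25 = 2132 = 30·69 + 62 ≡ 62 (mod 69).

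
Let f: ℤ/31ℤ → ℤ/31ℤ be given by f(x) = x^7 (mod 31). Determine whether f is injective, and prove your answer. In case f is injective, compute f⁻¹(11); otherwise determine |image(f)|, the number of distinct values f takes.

Since 31 is prime, the nonzero elements of ℤ/31ℤ form a cyclic group of order 30.
As gcd(7, 30) = 1, raising to the 7th power is a bijection on this group: if x_1^7 ≡ x_2^7 then (x_1x_2^{−1})^7 = 1, and the only element of order dividing gcd(7, 30) = 1 is 1, so x_1 = x_2.
With f(0) = 0 this makes f injective on all of ℤ/31ℤ, hence bijective (finite equal-size domain and codomain). In particular f is injective.
Since f is injective, we find the preimage of 11. The inverse of x ↦ x^7 on (ℤ/31ℤ)^× is x ↦ x^13, because 7·13 = 91 = 3·30 + 1 ≡ 1 (mod 30) and x^{30} = 1 for x ≠ 0 (Fermat). So f⁻¹(11) = 11^13 mod 31.
Repeated squaring mod 31: 11^1 ≡ 11, 11^2 ≡ 11² = 121 ≡ 28, 11^4 ≡ 28² = 784 ≡ 9, 11^8 ≡ 9² = 81 ≡ 19. Since 13 = 8 + 4 + 1, 11^13 ≡ 19·9·11: 19·9 = 171 ≡ 16, then 16·11 = 176 ≡ 21. So 11^13 ≡ 21 (mod 31).
Hence f⁻¹(11) = 21.

21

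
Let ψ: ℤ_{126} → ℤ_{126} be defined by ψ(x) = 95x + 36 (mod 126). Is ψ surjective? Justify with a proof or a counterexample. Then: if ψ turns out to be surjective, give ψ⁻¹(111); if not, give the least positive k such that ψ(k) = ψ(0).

87

Recall: ψ is surjective if every y in the codomain equals ψ(x) for some x in the domain.
Since gcd(95, 126) = 1, 95 is invertible modulo 126. Euclid's algorithm: 126 = 1·95 + 31, 95 = 3·31 + 2, 31 = 15·2 + 1; back-substituting gives 1 = 65·95 − 49·126, so 95⁻¹ ≡ 65 (mod 126).
Then y ↦ 65(y − 36) is a two-sided inverse to ψ, so every y ∈ ℤ_{126} has a preimage.
So ψ is surjective.
Since ψ is surjective, we compute ψ⁻¹(111): solve 95x + 36 ≡ 111 (mod 126), i.e. 95x ≡ 75 (mod 126).
Multiplying by 95⁻¹ = 65 gives x ≡ 65·75 = 4875 = 38·126 + 87 ≡ 87 (mod 126).
Check: ψ(87) = 95·87 + 36 = 8301 = 65·126 + 111 ≡ 111 (mod 126).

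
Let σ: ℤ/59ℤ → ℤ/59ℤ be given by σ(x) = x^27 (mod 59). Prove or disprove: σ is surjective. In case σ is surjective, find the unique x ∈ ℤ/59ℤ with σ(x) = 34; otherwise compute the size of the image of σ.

47

Since 59 is prime, the nonzero elements of ℤ/59ℤ form a cyclic group of order 58.
As gcd(27, 58) = 1, raising to the 27th power is a bijection on this group: if x_1^27 ≡ x_2^27 then (x_1x_2^{−1})^27 = 1, and the only element of order dividing gcd(27, 58) = 1 is 1, so x_1 = x_2.
With σ(0) = 0 this makes σ injective on all of ℤ/59ℤ, hence bijective (finite equal-size domain and codomain). In particular σ is surjective.
Since σ is surjective, we find the preimage of 34. The inverse of x ↦ x^27 on (ℤ/59ℤ)^× is x ↦ x^43, because 27·43 = 1161 = 20·58 + 1 ≡ 1 (mod 58) and x^{58} = 1 for x ≠ 0 (Fermat). So σ⁻¹(34) = 34^43 mod 59.
Repeated squaring mod 59: 34^1 ≡ 34, 34^2 ≡ 34² = 1156 ≡ 35, 34^4 ≡ 35² = 1225 ≡ 45, 34^8 ≡ 45² = 2025 ≡ 19, 34^16 ≡ 19² = 361 ≡ 7, 34^32 ≡ 7² = 49. Since 43 = 32 + 8 + 2 + 1, 34^43 ≡ 49·19·35·34: 49·19 = 931 ≡ 46, then 46·35 = 1610 ≡ 17, then 17·34 = 578 ≡ 47. So 34^43 ≡ 47 (mod 59).
Hence σ⁻¹(34) = 47.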